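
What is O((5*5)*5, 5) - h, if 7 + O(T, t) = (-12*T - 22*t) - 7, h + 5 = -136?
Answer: -1483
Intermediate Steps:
h = -141 (h = -5 - 136 = -141)
O(T, t) = -14 - 22*t - 12*T (O(T, t) = -7 + ((-12*T - 22*t) - 7) = -7 + ((-22*t - 12*T) - 7) = -7 + (-7 - 22*t - 12*T) = -14 - 22*t - 12*T)
O((5*5)*5, 5) - h = (-14 - 22*5 - 12*5*5*5) - 1*(-141) = (-14 - 110 - 300*5) + 141 = (-14 - 110 - 12*125) + 141 = (-14 - 110 - 1500) + 141 = -1624 + 141 = -1483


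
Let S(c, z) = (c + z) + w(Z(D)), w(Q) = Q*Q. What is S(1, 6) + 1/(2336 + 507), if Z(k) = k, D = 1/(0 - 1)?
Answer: 22745/2843 ≈ 8.0004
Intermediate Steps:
D = -1 (D = 1/(-1) = -1)
w(Q) = Q**2
S(c, z) = 1 + c + z (S(c, z) = (c + z) + (-1)**2 = (c + z) + 1 = 1 + c + z)
S(1, 6) + 1/(2336 + 507) = (1 + 1 + 6) + 1/(2336 + 507) = 8 + 1/2843 = 22745/2843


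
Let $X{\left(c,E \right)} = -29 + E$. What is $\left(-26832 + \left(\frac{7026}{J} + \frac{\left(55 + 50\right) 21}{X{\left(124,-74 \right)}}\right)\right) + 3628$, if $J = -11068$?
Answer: $- \frac{13238890717}{570002} \approx -23226.0$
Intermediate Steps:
$\left(-26832 + \left(\frac{7026}{J} + \frac{\left(55 + 50\right) 21}{X{\left(124,-74 \right)}}\right)\right) + 3628 = \left(-26832 + \left(\frac{7026}{-11068} + \frac{\left(55 + 50\right) 21}{-29 - 74}\right)\right) + 3628 = \left(-26832 + \left(7026 \left(- \frac{1}{11068}\right) + \frac{105 \cdot 21}{-103}\right)\right) + 3628 = \left(-26832 + \left(- \frac{3513}{5534} + 2205 \left(- \frac{1}{103}\right)\right)\right) + 3628 = \left(-26832 - \frac{12564309}{570002}\right) + 3628 = - \frac{15306857973}{570002} + 3628 = - \frac{13238890717}{570002}$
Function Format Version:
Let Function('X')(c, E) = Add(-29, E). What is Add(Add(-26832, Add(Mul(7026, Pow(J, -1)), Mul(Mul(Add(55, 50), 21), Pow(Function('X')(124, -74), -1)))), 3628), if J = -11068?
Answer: Rational(-13238890717, 570002) ≈ -23226.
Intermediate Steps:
Add(Add(-26832, Add(Mul(7026, Pow(J, -1)), Mul(Mul(Add(55, 50), 21), Pow(Function('X')(124, -74), -1)))), 3628) = Add(Add(-26832, Add(Mul(7026, Pow(-11068, -1)), Mul(Mul(Add(55, 50), 21), Pow(Add(-29, -74), -1)))), 3628) = Add(Add(-26832, Add(Mul(7026, Rational(-1, 11068)), Mul(Mul(105, 21), Pow(-103, -1)))), 3628) = Add(Add(-26832, Add(Rational(-3513, 5534), Mul(2205, Rational(-1, 103)))), 3628) = Add(Add(-26832, Add(Rational(-3513, 5534), Rational(-2205, 103))), 3628) = Add(Add(-26832, Rational(-12564309, 570002)), 3628) = Add(Rational(-15306857973, 570002), 3628) = Rational(-13238890717, 570002)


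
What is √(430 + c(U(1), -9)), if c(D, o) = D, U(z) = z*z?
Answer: √431 ≈ 20.761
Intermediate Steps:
U(z) = z²
√(430 + c(U(1), -9)) = √(430 + 1²) = √(430 + 1) = √431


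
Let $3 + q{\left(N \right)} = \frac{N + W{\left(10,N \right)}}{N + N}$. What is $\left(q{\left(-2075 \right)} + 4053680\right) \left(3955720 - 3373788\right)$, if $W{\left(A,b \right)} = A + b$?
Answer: $\frac{978970451964908}{415} \approx 2.359 \cdot 10^{12}$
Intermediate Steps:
$q{\left(N \right)} = -3 + \frac{10 + 2 N}{2 N}$ ($q{\left(N \right)} = -3 + \frac{N + \left(10 + N\right)}{N + N} = -3 + \frac{10 + 2 N}{2 N}$)
$\left(q{\left(-2075 \right)} + 4053680\right) \left(3955720 - 3373788\right) = \left(\left(-2 + \frac{5}{-2075}\right) + 4053680\right) \left(3955720 - 3373788\right) = \left(\left(-2 + 5 \left(- \frac{1}{2075}\right)\right) + 4053680\right) 581932 = \left(\left(-2 - \frac{1}{415}\right) + 4053680\right) 581932 = \left(- \frac{831}{415} + 4053680\right) 581932 = \frac{1682276369}{415} \cdot 581932 = \frac{978970451964908}{415}$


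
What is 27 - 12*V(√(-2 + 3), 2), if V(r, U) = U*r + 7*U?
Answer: -165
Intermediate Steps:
V(r, U) = 7*U + U*r
27 - 12*V(√(-2 + 3), 2) = 27 - 24*(7 + √(-2 + 3)) = 27 - 24*(7 + √1) = 27 - 24*(7 + 1) = 27 - 24*8 = 27 - 12*16 = 27 - 192 = -165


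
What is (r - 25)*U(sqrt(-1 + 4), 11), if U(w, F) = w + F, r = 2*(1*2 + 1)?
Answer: -209 - 19*sqrt(3) ≈ -241.91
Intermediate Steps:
r = 6 (r = 2*(2 + 1) = 2*3 = 6)
U(w, F) = F + w
(r - 25)*U(sqrt(-1 + 4), 11) = (6 - 25)*(11 + sqrt(-1 + 4)) = -19*(11 + sqrt(3)) = -209 - 19*sqrt(3)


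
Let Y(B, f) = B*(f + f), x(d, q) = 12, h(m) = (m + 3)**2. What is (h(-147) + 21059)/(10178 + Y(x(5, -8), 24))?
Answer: 41795/10754 ≈ 3.8865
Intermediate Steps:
h(m) = (3 + m)**2
Y(B, f) = 2*B*f (Y(B, f) = B*(2*f) = 2*B*f)
(h(-147) + 21059)/(10178 + Y(x(5, -8), 24)) = ((3 - 147)**2 + 21059)/(10178 + 2*12*24) = ((-144)**2 + 21059)/(10178 + 576) = (20736 + 21059)/10754 = 41795*(1/10754) = 41795/10754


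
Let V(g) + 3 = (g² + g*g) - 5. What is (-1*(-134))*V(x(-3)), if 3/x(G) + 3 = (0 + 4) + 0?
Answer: 1340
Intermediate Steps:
x(G) = 3 (x(G) = 3/(-3 + ((0 + 4) + 0)) = 3/(-3 + (4 + 0)) = 3/(-3 + 4) = 3/1 = 3*1 = 3)
V(g) = -8 + 2*g² (V(g) = -3 + ((g² + g*g) - 5) = -3 + ((g² + g²) - 5) = -3 + (2*g² - 5) = -3 + (-5 + 2*g²) = -8 + 2*g²)
(-1*(-134))*V(x(-3)) = (-1*(-134))*(-8 + 2*3²) = 134*(-8 + 2*9) = 134*(-8 + 18) = 134*10 = 1340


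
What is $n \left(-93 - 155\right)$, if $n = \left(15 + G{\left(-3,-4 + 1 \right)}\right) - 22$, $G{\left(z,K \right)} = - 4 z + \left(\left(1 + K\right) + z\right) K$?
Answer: $-4960$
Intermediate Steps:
$G{\left(z,K \right)} = - 4 z + K \left(1 + K + z\right)$ ($G{\left(z,K \right)} = - 4 z + \left(1 + K + z\right) K = - 4 z + K \left(1 + K + z\right)$)
$n = 20$ ($n = \left(15 + \left(\left(-4 + 1\right) + \left(-4 + 1\right)^{2} - -12 + \left(-4 + 1\right) \left(-3\right)\right)\right) - 22 = \left(15 + \left(-3 + \left(-3\right)^{2} + 12 - -9\right)\right) - 22 = \left(15 + \left(-3 + 9 + 12 + 9\right)\right) - 22 = \left(15 + 27\right) - 22 = 42 - 22 = 20$)
$n \left(-93 - 155\right) = 20 \left(-93 - 155\right) = 20 \left(-248\right) = -4960$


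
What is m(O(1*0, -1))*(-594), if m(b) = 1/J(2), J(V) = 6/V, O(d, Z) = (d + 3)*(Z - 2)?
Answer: -198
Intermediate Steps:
O(d, Z) = (-2 + Z)*(3 + d) (O(d, Z) = (3 + d)*(-2 + Z) = (-2 + Z)*(3 + d))
m(b) = ⅓ (m(b) = 1/(6/2) = 1/(6*(½)) = 1/3 = ⅓)
m(O(1*0, -1))*(-594) = (⅓)*(-594) = -198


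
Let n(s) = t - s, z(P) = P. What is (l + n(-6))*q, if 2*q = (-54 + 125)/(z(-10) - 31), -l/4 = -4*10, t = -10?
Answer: -5538/41 ≈ -135.07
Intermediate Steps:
l = 160 (l = -(-16)*10 = -4*(-40) = 160)
n(s) = -10 - s
q = -71/82 (q = ((-54 + 125)/(-10 - 31))/2 = (71/(-41))/2 = (71*(-1/41))/2 = (½)*(-71/41) = -71/82 ≈ -0.86585)
(l + n(-6))*q = (160 + (-10 - 1*(-6)))*(-71/82) = (160 + (-10 + 6))*(-71/82) = (160 - 4)*(-71/82) = 156*(-71/82) = -5538/41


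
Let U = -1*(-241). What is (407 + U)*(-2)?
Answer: -1296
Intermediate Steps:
U = 241
(407 + U)*(-2) = (407 + 241)*(-2) = 648*(-2) = -1296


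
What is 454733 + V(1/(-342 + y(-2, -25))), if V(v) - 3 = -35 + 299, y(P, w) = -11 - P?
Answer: 455000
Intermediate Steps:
V(v) = 267 (V(v) = 3 + (-35 + 299) = 3 + 264 = 267)
454733 + V(1/(-342 + y(-2, -25))) = 454733 + 267 = 455000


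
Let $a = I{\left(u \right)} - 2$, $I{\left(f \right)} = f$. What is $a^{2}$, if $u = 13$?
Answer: $121$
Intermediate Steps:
$a = 11$ ($a = 13 - 2 = 11$)
$a^{2} = 11^{2} = 121$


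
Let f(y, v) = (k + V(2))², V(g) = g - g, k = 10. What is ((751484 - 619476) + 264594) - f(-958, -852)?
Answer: 396502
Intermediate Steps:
V(g) = 0
f(y, v) = 100 (f(y, v) = (10 + 0)² = 10² = 100)
((751484 - 619476) + 264594) - f(-958, -852) = ((751484 - 619476) + 264594) - 1*100 = (132008 + 264594) - 100 = 396602 - 100 = 396502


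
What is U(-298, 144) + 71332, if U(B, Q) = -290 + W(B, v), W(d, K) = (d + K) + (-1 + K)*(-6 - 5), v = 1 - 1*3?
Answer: 70775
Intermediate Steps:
v = -2 (v = 1 - 3 = -2)
W(d, K) = 11 + d - 10*K (W(d, K) = (K + d) + (-1 + K)*(-11) = (K + d) + (11 - 11*K) = 11 + d - 10*K)
U(B, Q) = -259 + B (U(B, Q) = -290 + (11 + B - 10*(-2)) = -290 + (11 + B + 20) = -290 + (31 + B) = -259 + B)
U(-298, 144) + 71332 = (-259 - 298) + 71332 = -557 + 71332 = 70775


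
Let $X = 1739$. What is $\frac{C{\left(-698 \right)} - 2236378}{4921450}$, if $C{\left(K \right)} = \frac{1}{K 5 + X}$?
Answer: $- \frac{3915897879}{8617458950} \approx -0.45441$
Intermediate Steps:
$C{\left(K \right)} = \frac{1}{1739 + 5 K}$ ($C{\left(K \right)} = \frac{1}{K 5 + 1739} = \frac{1}{5 K + 1739} = \frac{1}{1739 + 5 K}$)
$\frac{C{\left(-698 \right)} - 2236378}{4921450} = \frac{\frac{1}{1739 + 5 \left(-698\right)} - 2236378}{4921450} = \left(\frac{1}{1739 - 3490} - 2236378\right) \frac{1}{4921450} = \left(\frac{1}{-1751} - 2236378\right) \frac{1}{4921450} = \left(- \frac{1}{1751} - 2236378\right) \frac{1}{4921450} = \left(- \frac{3915897879}{1751}\right) \frac{1}{4921450} = - \frac{3915897879}{8617458950}$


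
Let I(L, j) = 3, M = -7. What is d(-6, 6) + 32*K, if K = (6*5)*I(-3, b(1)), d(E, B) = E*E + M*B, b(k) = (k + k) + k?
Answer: 2874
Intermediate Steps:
b(k) = 3*k (b(k) = 2*k + k = 3*k)
d(E, B) = E² - 7*B (d(E, B) = E*E - 7*B = E² - 7*B)
K = 90 (K = (6*5)*3 = 30*3 = 90)
d(-6, 6) + 32*K = ((-6)² - 7*6) + 32*90 = (36 - 42) + 2880 = -6 + 2880 = 2874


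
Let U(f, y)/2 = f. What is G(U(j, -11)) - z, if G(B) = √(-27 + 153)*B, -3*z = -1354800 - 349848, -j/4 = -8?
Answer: -568216 + 192*√14 ≈ -5.6750e+5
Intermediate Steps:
j = 32 (j = -4*(-8) = 32)
U(f, y) = 2*f
z = 568216 (z = -(-1354800 - 349848)/3 = -⅓*(-1704648) = 568216)
G(B) = 3*B*√14 (G(B) = √126*B = (3*√14)*B = 3*B*√14)
G(U(j, -11)) - z = 3*(2*32)*√14 - 1*568216 = 3*64*√14 - 568216 = 192*√14 - 568216 = -568216 + 192*√14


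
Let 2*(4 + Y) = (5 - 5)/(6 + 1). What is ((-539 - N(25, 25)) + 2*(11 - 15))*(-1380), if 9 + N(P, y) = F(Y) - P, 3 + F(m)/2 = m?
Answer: 688620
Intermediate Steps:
Y = -4 (Y = -4 + ((5 - 5)/(6 + 1))/2 = -4 + (0/7)/2 = -4 + (0*(⅐))/2 = -4 + (½)*0 = -4 + 0 = -4)
F(m) = -6 + 2*m
N(P, y) = -23 - P (N(P, y) = -9 + ((-6 + 2*(-4)) - P) = -9 + ((-6 - 8) - P) = -9 + (-14 - P) = -23 - P)
((-539 - N(25, 25)) + 2*(11 - 15))*(-1380) = ((-539 - (-23 - 1*25)) + 2*(11 - 15))*(-1380) = ((-539 - (-23 - 25)) + 2*(-4))*(-1380) = ((-539 - 1*(-48)) - 8)*(-1380) = ((-539 + 48) - 8)*(-1380) = (-491 - 8)*(-1380) = -499*(-1380) = 688620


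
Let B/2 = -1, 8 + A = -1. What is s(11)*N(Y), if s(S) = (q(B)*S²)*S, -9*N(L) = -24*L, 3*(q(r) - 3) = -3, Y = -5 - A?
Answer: 85184/3 ≈ 28395.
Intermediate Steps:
A = -9 (A = -8 - 1 = -9)
B = -2 (B = 2*(-1) = -2)
Y = 4 (Y = -5 - 1*(-9) = -5 + 9 = 4)
q(r) = 2 (q(r) = 3 + (⅓)*(-3) = 3 - 1 = 2)
N(L) = 8*L/3 (N(L) = -(-8)*L/3 = 8*L/3)
s(S) = 2*S³ (s(S) = (2*S²)*S = 2*S³)
s(11)*N(Y) = (2*11³)*((8/3)*4) = (2*1331)*(32/3) = 2662*(32/3) = 85184/3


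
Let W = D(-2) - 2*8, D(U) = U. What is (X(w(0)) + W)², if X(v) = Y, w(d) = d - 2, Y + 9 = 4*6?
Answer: 9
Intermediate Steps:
Y = 15 (Y = -9 + 4*6 = -9 + 24 = 15)
w(d) = -2 + d
W = -18 (W = -2 - 2*8 = -2 - 16 = -18)
X(v) = 15
(X(w(0)) + W)² = (15 - 18)² = (-3)² = 9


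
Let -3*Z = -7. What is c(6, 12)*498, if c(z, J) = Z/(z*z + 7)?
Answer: 1162/43 ≈ 27.023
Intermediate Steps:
Z = 7/3 (Z = -⅓*(-7) = 7/3 ≈ 2.3333)
c(z, J) = 7/(3*(7 + z²)) (c(z, J) = 7/(3*(z*z + 7)) = 7/(3*(z² + 7)) = 7/(3*(7 + z²)))
c(6, 12)*498 = (7/(3*(7 + 6²)))*498 = (7/(3*(7 + 36)))*498 = ((7/3)/43)*498 = ((7/3)*(1/43))*498 = (7/129)*498 = 1162/43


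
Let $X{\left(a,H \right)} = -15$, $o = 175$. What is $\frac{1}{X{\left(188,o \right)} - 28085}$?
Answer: $- \frac{1}{28100} \approx -3.5587 \cdot 10^{-5}$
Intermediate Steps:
$\frac{1}{X{\left(188,o \right)} - 28085} = \frac{1}{-15 - 28085} = \frac{1}{-28100} = - \frac{1}{28100}$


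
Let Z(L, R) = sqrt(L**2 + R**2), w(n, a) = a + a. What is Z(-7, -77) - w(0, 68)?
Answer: -136 + 7*sqrt(122) ≈ -58.682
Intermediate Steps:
w(n, a) = 2*a
Z(-7, -77) - w(0, 68) = sqrt((-7)**2 + (-77)**2) - 2*68 = sqrt(49 + 5929) - 1*136 = sqrt(5978) - 136 = 7*sqrt(122) - 136 = -136 + 7*sqrt(122)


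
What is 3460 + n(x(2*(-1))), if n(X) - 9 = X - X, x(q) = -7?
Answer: 3469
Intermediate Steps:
n(X) = 9 (n(X) = 9 + (X - X) = 9 + 0 = 9)
3460 + n(x(2*(-1))) = 3460 + 9 = 3469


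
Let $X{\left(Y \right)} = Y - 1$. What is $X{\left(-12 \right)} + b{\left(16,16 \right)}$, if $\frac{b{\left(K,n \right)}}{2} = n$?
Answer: $19$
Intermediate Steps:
$b{\left(K,n \right)} = 2 n$
$X{\left(Y \right)} = -1 + Y$ ($X{\left(Y \right)} = Y - 1 = -1 + Y$)
$X{\left(-12 \right)} + b{\left(16,16 \right)} = \left(-1 - 12\right) + 2 \cdot 16 = -13 + 32 = 19$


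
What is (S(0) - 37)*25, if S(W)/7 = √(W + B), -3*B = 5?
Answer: -925 + 175*I*√15/3 ≈ -925.0 + 225.92*I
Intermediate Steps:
B = -5/3 (B = -⅓*5 = -5/3 ≈ -1.6667)
S(W) = 7*√(-5/3 + W) (S(W) = 7*√(W - 5/3) = 7*√(-5/3 + W))
(S(0) - 37)*25 = (7*√(-15 + 9*0)/3 - 37)*25 = (7*√(-15 + 0)/3 - 37)*25 = (7*√(-15)/3 - 37)*25 = (7*(I*√15)/3 - 37)*25 = (7*I*√15/3 - 37)*25 = (-37 + 7*I*√15/3)*25 = -925 + 175*I*√15/3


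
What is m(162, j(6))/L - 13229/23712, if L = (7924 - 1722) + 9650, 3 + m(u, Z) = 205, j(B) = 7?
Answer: -5692119/10441184 ≈ -0.54516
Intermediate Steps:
m(u, Z) = 202 (m(u, Z) = -3 + 205 = 202)
L = 15852 (L = 6202 + 9650 = 15852)
m(162, j(6))/L - 13229/23712 = 202/15852 - 13229/23712 = 202*(1/15852) - 13229*1/23712 = 101/7926 - 13229/23712 = -5692119/10441184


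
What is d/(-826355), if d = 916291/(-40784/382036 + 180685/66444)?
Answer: -5814782682334836/13700619360593555 ≈ -0.42442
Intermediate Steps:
d = 5814782682334836/16579580641 (d = 916291/(-40784*1/382036 + 180685*(1/66444)) = 916291/(-10196/95509 + 180685/66444) = 916291/(16579580641/6345999996) = 916291*(6345999996/16579580641) = 5814782682334836/16579580641 ≈ 3.5072e+5)
d/(-826355) = (5814782682334836/16579580641)/(-826355) = (5814782682334836/16579580641)*(-1/826355) = -5814782682334836/13700619360593555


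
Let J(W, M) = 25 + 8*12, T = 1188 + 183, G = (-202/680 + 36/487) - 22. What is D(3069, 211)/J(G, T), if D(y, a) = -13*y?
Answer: -3627/11 ≈ -329.73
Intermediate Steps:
G = -3679707/165580 (G = (-202*1/680 + 36*(1/487)) - 22 = (-101/340 + 36/487) - 22 = -36947/165580 - 22 = -3679707/165580 ≈ -22.223)
T = 1371
J(W, M) = 121 (J(W, M) = 25 + 96 = 121)
D(3069, 211)/J(G, T) = -13*3069/121 = -39897*1/121 = -3627/11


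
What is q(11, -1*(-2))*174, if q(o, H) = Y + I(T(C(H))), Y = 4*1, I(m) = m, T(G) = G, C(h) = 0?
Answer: 696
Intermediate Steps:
Y = 4
q(o, H) = 4 (q(o, H) = 4 + 0 = 4)
q(11, -1*(-2))*174 = 4*174 = 696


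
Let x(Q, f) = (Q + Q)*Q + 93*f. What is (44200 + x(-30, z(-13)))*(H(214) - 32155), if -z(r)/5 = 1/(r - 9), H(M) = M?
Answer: -32339144565/22 ≈ -1.4700e+9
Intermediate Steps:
z(r) = -5/(-9 + r) (z(r) = -5/(r - 9) = -5/(-9 + r))
x(Q, f) = 2*Q**2 + 93*f (x(Q, f) = (2*Q)*Q + 93*f = 2*Q**2 + 93*f)
(44200 + x(-30, z(-13)))*(H(214) - 32155) = (44200 + (2*(-30)**2 + 93*(-5/(-9 - 13))))*(214 - 32155) = (44200 + (2*900 + 93*(-5/(-22))))*(-31941) = (44200 + (1800 + 93*(-5*(-1/22))))*(-31941) = (44200 + (1800 + 93*(5/22)))*(-31941) = (44200 + (1800 + 465/22))*(-31941) = (44200 + 40065/22)*(-31941) = (1012465/22)*(-31941) = -32339144565/22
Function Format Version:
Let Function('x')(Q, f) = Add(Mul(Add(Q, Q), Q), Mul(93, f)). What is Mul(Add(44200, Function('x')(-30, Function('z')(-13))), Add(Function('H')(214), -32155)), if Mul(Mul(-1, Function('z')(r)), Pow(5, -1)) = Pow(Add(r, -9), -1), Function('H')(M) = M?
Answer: Rational(-32339144565, 22) ≈ -1.4700e+9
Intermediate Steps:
Function('z')(r) = Mul(-5, Pow(Add(-9, r), -1)) (Function('z')(r) = Mul(-5, Pow(Add(r, -9), -1)) = Mul(-5, Pow(Add(-9, r), -1)))
Function('x')(Q, f) = Add(Mul(2, Pow(Q, 2)), Mul(93, f)) (Function('x')(Q, f) = Add(Mul(Mul(2, Q), Q), Mul(93, f)) = Add(Mul(2, Pow(Q, 2)), Mul(93, f)))
Mul(Add(44200, Function('x')(-30, Function('z')(-13))), Add(Function('H')(214), -32155)) = Mul(Add(44200, Add(Mul(2, Pow(-30, 2)), Mul(93, Mul(-5, Pow(Add(-9, -13), -1))))), Add(214, -32155)) = Mul(Add(44200, Add(Mul(2, 900), Mul(93, Mul(-5, Pow(-22, -1))))), -31941) = Mul(Add(44200, Add(1800, Mul(93, Mul(-5, Rational(-1, 22))))), -31941) = Mul(Add(44200, Add(1800, Mul(93, Rational(5, 22)))), -31941) = Mul(Add(44200, Add(1800, Rational(465, 22))), -31941) = Mul(Add(44200, Rational(40065, 22)), -31941) = Mul(Rational(1012465, 22), -31941) = Rational(-32339144565, 22)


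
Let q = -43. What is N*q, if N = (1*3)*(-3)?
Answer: 387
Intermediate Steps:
N = -9 (N = 3*(-3) = -9)
N*q = -9*(-43) = 387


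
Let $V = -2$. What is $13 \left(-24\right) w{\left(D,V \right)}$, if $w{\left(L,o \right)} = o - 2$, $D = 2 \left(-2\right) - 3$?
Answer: $1248$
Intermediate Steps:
$D = -7$ ($D = -4 - 3 = -7$)
$w{\left(L,o \right)} = -2 + o$
$13 \left(-24\right) w{\left(D,V \right)} = 13 \left(-24\right) \left(-2 - 2\right) = \left(-312\right) \left(-4\right) = 1248$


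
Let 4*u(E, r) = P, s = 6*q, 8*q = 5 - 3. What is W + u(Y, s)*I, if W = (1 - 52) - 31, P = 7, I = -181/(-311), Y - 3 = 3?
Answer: -100741/1244 ≈ -80.981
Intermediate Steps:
Y = 6 (Y = 3 + 3 = 6)
q = ¼ (q = (5 - 3)/8 = (⅛)*2 = ¼ ≈ 0.25000)
I = 181/311 (I = -181*(-1/311) = 181/311 ≈ 0.58199)
s = 3/2 (s = 6*(¼) = 3/2 ≈ 1.5000)
u(E, r) = 7/4 (u(E, r) = (¼)*7 = 7/4)
W = -82 (W = -51 - 31 = -82)
W + u(Y, s)*I = -82 + (7/4)*(181/311) = -82 + 1267/1244 = -100741/1244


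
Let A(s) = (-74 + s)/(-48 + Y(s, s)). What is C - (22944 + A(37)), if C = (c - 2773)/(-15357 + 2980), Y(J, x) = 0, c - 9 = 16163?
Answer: -13632039725/594096 ≈ -22946.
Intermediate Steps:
c = 16172 (c = 9 + 16163 = 16172)
A(s) = 37/24 - s/48 (A(s) = (-74 + s)/(-48 + 0) = (-74 + s)/(-48) = (-74 + s)*(-1/48) = 37/24 - s/48)
C = -13399/12377 (C = (16172 - 2773)/(-15357 + 2980) = 13399/(-12377) = 13399*(-1/12377) = -13399/12377 ≈ -1.0826)
C - (22944 + A(37)) = -13399/12377 - (22944 + (37/24 - 1/48*37)) = -13399/12377 - (22944 + (37/24 - 37/48)) = -13399/12377 - (22944 + 37/48) = -13399/12377 - 1*1101349/48 = -13399/12377 - 1101349/48 = -13632039725/594096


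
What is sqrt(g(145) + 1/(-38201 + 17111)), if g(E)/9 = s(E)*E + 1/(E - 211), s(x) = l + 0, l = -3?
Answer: 2*I*sqrt(13169383521690)/115995 ≈ 62.571*I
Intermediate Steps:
s(x) = -3 (s(x) = -3 + 0 = -3)
g(E) = -27*E + 9/(-211 + E) (g(E) = 9*(-3*E + 1/(E - 211)) = 9*(-3*E + 1/(-211 + E)) = 9*(1/(-211 + E) - 3*E) = -27*E + 9/(-211 + E))
sqrt(g(145) + 1/(-38201 + 17111)) = sqrt(9*(1 - 3*145**2 + 633*145)/(-211 + 145) + 1/(-38201 + 17111)) = sqrt(9*(1 - 3*21025 + 91785)/(-66) + 1/(-21090)) = sqrt(9*(-1/66)*(1 - 63075 + 91785) - 1/21090) = sqrt(9*(-1/66)*28711 - 1/21090) = sqrt(-86133/22 - 1/21090) = sqrt(-454136248/115995) = 2*I*sqrt(13169383521690)/115995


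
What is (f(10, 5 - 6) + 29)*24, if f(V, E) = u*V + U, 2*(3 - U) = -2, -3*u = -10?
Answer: 1592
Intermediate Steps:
u = 10/3 (u = -⅓*(-10) = 10/3 ≈ 3.3333)
U = 4 (U = 3 - ½*(-2) = 3 + 1 = 4)
f(V, E) = 4 + 10*V/3 (f(V, E) = 10*V/3 + 4 = 4 + 10*V/3)
(f(10, 5 - 6) + 29)*24 = ((4 + (10/3)*10) + 29)*24 = ((4 + 100/3) + 29)*24 = (112/3 + 29)*24 = (199/3)*24 = 1592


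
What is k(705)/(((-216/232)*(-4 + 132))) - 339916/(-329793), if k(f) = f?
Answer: -618652021/126640512 ≈ -4.8851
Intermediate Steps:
k(705)/(((-216/232)*(-4 + 132))) - 339916/(-329793) = 705/(((-216/232)*(-4 + 132))) - 339916/(-329793) = 705/((-216*1/232*128)) - 339916*(-1/329793) = 705/((-27/29*128)) + 339916/329793 = 705/(-3456/29) + 339916/329793 = 705*(-29/3456) + 339916/329793 = -6815/1152 + 339916/329793 = -618652021/126640512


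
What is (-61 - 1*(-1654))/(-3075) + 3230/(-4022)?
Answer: -2723216/2061275 ≈ -1.3211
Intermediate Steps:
(-61 - 1*(-1654))/(-3075) + 3230/(-4022) = (-61 + 1654)*(-1/3075) + 3230*(-1/4022) = 1593*(-1/3075) - 1615/2011 = -531/1025 - 1615/2011 = -2723216/2061275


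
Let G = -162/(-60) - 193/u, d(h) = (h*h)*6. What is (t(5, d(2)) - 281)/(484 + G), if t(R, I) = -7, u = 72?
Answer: -103680/174247 ≈ -0.59502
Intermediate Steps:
d(h) = 6*h² (d(h) = h²*6 = 6*h²)
G = 7/360 (G = -162/(-60) - 193/72 = -162*(-1/60) - 193*1/72 = 27/10 - 193/72 = 7/360 ≈ 0.019444)
(t(5, d(2)) - 281)/(484 + G) = (-7 - 281)/(484 + 7/360) = -288/174247/360 = -288*360/174247 = -103680/174247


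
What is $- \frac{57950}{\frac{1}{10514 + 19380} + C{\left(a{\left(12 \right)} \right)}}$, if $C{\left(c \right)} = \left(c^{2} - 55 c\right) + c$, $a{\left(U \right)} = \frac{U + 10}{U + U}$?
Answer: $\frac{124729725600}{104733557} \approx 1190.9$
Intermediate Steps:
$a{\left(U \right)} = \frac{10 + U}{2 U}$
$C{\left(c \right)} = c^{2} - 54 c$
$- \frac{57950}{\frac{1}{10514 + 19380} + C{\left(a{\left(12 \right)} \right)}} = - \frac{57950}{\frac{1}{10514 + 19380} + \frac{10 + 12}{2 \cdot 12} \left(-54 + \frac{10 + 12}{2 \cdot 12}\right)} = - \frac{57950}{\frac{1}{29894} + \frac{1}{2} \cdot \frac{1}{12} \cdot 22 \left(-54 + \frac{1}{2} \cdot \frac{1}{12} \cdot 22\right)} = - \frac{57950}{\frac{1}{29894} + \frac{11 \left(-54 + \frac{11}{12}\right)}{12}} = - \frac{57950}{\frac{1}{29894} + \frac{11}{12} \left(- \frac{637}{12}\right)} = - \frac{57950}{\frac{1}{29894} - \frac{7007}{144}} = - \frac{57950}{- \frac{104733557}{2152368}} = \left(-57950\right) \left(- \frac{2152368}{104733557}\right) = \frac{124729725600}{104733557}$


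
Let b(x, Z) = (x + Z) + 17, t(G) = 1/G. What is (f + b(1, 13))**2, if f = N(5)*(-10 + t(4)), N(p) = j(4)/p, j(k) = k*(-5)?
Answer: 4900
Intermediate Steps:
t(G) = 1/G
j(k) = -5*k
N(p) = -20/p (N(p) = (-5*4)/p = -20/p)
b(x, Z) = 17 + Z + x (b(x, Z) = (Z + x) + 17 = 17 + Z + x)
f = 39 (f = (-20/5)*(-10 + 1/4) = (-20*1/5)*(-10 + 1/4) = -4*(-39/4) = 39)
(f + b(1, 13))**2 = (39 + (17 + 13 + 1))**2 = (39 + 31)**2 = 70**2 = 4900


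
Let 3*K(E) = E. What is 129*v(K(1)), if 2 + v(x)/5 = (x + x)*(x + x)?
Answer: -3010/3 ≈ -1003.3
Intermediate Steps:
K(E) = E/3
v(x) = -10 + 20*x² (v(x) = -10 + 5*((x + x)*(x + x)) = -10 + 5*((2*x)*(2*x)) = -10 + 5*(4*x²) = -10 + 20*x²)
129*v(K(1)) = 129*(-10 + 20*((⅓)*1)²) = 129*(-10 + 20*(⅓)²) = 129*(-10 + 20*(⅑)) = 129*(-10 + 20/9) = 129*(-70/9) = -3010/3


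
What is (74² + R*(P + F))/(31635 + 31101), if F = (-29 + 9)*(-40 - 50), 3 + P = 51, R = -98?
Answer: -43907/15684 ≈ -2.7995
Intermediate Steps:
P = 48 (P = -3 + 51 = 48)
F = 1800 (F = -20*(-90) = 1800)
(74² + R*(P + F))/(31635 + 31101) = (74² - 98*(48 + 1800))/(31635 + 31101) = (5476 - 98*1848)/62736 = (5476 - 181104)*(1/62736) = -175628*1/62736 = -43907/15684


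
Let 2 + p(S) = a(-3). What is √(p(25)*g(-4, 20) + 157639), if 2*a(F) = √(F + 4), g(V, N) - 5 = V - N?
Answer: √630670/2 ≈ 397.07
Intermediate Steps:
g(V, N) = 5 + V - N (g(V, N) = 5 + (V - N) = 5 + V - N)
a(F) = √(4 + F)/2 (a(F) = √(F + 4)/2 = √(4 + F)/2)
p(S) = -3/2 (p(S) = -2 + √(4 - 3)/2 = -2 + √1/2 = -2 + (½)*1 = -2 + ½ = -3/2)
√(p(25)*g(-4, 20) + 157639) = √(-3*(5 - 4 - 1*20)/2 + 157639) = √(-3*(5 - 4 - 20)/2 + 157639) = √(-3/2*(-19) + 157639) = √(57/2 + 157639) = √(315335/2) = √630670/2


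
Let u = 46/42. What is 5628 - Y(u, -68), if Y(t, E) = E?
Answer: 5696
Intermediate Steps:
u = 23/21 (u = 46*(1/42) = 23/21 ≈ 1.0952)
5628 - Y(u, -68) = 5628 - 1*(-68) = 5628 + 68 = 5696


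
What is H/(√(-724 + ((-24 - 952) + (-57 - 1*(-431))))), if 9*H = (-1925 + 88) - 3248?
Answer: 565*I*√1326/1326 ≈ 15.516*I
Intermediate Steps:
H = -565 (H = ((-1925 + 88) - 3248)/9 = (-1837 - 3248)/9 = (⅑)*(-5085) = -565)
H/(√(-724 + ((-24 - 952) + (-57 - 1*(-431))))) = -565/√(-724 + ((-24 - 952) + (-57 - 1*(-431)))) = -565/√(-724 + (-976 + (-57 + 431))) = -565/√(-724 + (-976 + 374)) = -565/√(-724 - 602) = -565*(-I*√1326/1326) = -(-565)*I*√1326/1326 = 565*I*√1326/1326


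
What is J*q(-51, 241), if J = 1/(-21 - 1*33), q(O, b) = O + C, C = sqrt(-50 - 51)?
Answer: 17/18 - I*sqrt(101)/54 ≈ 0.94444 - 0.18611*I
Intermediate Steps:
C = I*sqrt(101) (C = sqrt(-101) = I*sqrt(101) ≈ 10.05*I)
q(O, b) = O + I*sqrt(101)
J = -1/54 (J = 1/(-21 - 33) = 1/(-54) = -1/54 ≈ -0.018519)
J*q(-51, 241) = -(-51 + I*sqrt(101))/54 = 17/18 - I*sqrt(101)/54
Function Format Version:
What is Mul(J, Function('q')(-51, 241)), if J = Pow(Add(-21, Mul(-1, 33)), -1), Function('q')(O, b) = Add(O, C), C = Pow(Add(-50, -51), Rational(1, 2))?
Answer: Add(Rational(17, 18), Mul(Rational(-1, 54), I, Pow(101, Rational(1, 2)))) ≈ Add(0.94444, Mul(-0.18611, I))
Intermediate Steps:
C = Mul(I, Pow(101, Rational(1, 2))) (C = Pow(-101, Rational(1, 2)) = Mul(I, Pow(101, Rational(1, 2))) ≈ Mul(10.050, I))
Function('q')(O, b) = Add(O, Mul(I, Pow(101, Rational(1, 2))))
J = Rational(-1, 54) (J = Pow(Add(-21, -33), -1) = Pow(-54, -1) = Rational(-1, 54) ≈ -0.018519)
Mul(J, Function('q')(-51, 241)) = Mul(Rational(-1, 54), Add(-51, Mul(I, Pow(101, Rational(1, 2))))) = Add(Rational(17, 18), Mul(Rational(-1, 54), I, Pow(101, Rational(1, 2))))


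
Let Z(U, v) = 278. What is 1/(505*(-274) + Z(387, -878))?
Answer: -1/138092 ≈ -7.2415e-6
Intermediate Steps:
1/(505*(-274) + Z(387, -878)) = 1/(505*(-274) + 278) = 1/(-138370 + 278) = 1/(-138092) = -1/138092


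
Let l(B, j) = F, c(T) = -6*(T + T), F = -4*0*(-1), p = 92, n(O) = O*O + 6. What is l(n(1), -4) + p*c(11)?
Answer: -12144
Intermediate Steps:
n(O) = 6 + O**2 (n(O) = O**2 + 6 = 6 + O**2)
F = 0 (F = 0*(-1) = 0)
c(T) = -12*T
l(B, j) = 0
l(n(1), -4) + p*c(11) = 0 + 92*(-12*11) = 0 + 92*(-132) = 0 - 12144 = -12144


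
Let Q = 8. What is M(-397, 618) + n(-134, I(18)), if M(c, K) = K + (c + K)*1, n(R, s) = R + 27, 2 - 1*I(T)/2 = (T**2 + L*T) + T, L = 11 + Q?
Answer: 732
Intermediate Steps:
L = 19 (L = 11 + 8 = 19)
I(T) = 4 - 40*T - 2*T**2 (I(T) = 4 - 2*((T**2 + 19*T) + T) = 4 - 2*(T**2 + 20*T) = 4 + (-40*T - 2*T**2) = 4 - 40*T - 2*T**2)
n(R, s) = 27 + R
M(c, K) = c + 2*K (M(c, K) = K + (K + c)*1 = K + (K + c) = c + 2*K)
M(-397, 618) + n(-134, I(18)) = (-397 + 2*618) + (27 - 134) = (-397 + 1236) - 107 = 839 - 107 = 732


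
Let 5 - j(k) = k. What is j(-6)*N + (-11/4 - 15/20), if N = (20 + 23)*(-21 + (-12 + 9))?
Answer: -22711/2 ≈ -11356.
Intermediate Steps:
j(k) = 5 - k
N = -1032 (N = 43*(-21 - 3) = 43*(-24) = -1032)
j(-6)*N + (-11/4 - 15/20) = (5 - 1*(-6))*(-1032) + (-11/4 - 15/20) = (5 + 6)*(-1032) + (-11*¼ - 15*1/20) = 11*(-1032) + (-11/4 - ¾) = -11352 - 7/2 = -22711/2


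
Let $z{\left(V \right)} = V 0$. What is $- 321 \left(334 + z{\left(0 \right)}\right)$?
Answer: $-107214$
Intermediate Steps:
$z{\left(V \right)} = 0$
$- 321 \left(334 + z{\left(0 \right)}\right) = - 321 \left(334 + 0\right) = \left(-321\right) 334 = -107214$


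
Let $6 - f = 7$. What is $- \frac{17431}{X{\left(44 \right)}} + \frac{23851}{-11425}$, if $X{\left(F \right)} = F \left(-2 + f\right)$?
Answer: $\frac{196000843}{1508100} \approx 129.97$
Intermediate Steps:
$f = -1$ ($f = 6 - 7 = -1$)
$X{\left(F \right)} = - 3 F$ ($X{\left(F \right)} = F \left(-2 - 1\right) = F \left(-3\right) = - 3 F$)
$- \frac{17431}{X{\left(44 \right)}} + \frac{23851}{-11425} = - \frac{17431}{\left(-3\right) 44} + \frac{23851}{-11425} = - \frac{17431}{-132} + 23851 \left(- \frac{1}{11425}\right) = \left(-17431\right) \left(- \frac{1}{132}\right) - \frac{23851}{11425} = \frac{17431}{132} - \frac{23851}{11425} = \frac{196000843}{1508100}$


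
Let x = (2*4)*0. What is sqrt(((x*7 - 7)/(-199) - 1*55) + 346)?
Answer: 2*sqrt(2881321)/199 ≈ 17.060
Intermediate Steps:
x = 0 (x = 8*0 = 0)
sqrt(((x*7 - 7)/(-199) - 1*55) + 346) = sqrt(((0*7 - 7)/(-199) - 1*55) + 346) = sqrt(((0 - 7)*(-1/199) - 55) + 346) = sqrt((-7*(-1/199) - 55) + 346) = sqrt((7/199 - 55) + 346) = sqrt(-10938/199 + 346) = sqrt(57916/199) = 2*sqrt(2881321)/199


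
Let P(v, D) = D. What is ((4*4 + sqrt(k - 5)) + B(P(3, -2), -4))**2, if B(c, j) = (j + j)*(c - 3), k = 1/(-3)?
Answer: 9392/3 + 448*I*sqrt(3)/3 ≈ 3130.7 + 258.65*I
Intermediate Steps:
k = -1/3 ≈ -0.33333
B(c, j) = 2*j*(-3 + c) (B(c, j) = (2*j)*(-3 + c) = 2*j*(-3 + c))
((4*4 + sqrt(k - 5)) + B(P(3, -2), -4))**2 = ((4*4 + sqrt(-1/3 - 5)) + 2*(-4)*(-3 - 2))**2 = ((16 + sqrt(-16/3)) + 2*(-4)*(-5))**2 = ((16 + 4*I*sqrt(3)/3) + 40)**2 = (56 + 4*I*sqrt(3)/3)**2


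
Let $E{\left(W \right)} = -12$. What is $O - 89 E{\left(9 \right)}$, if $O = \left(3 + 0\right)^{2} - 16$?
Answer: $1061$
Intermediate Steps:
$O = -7$ ($O = 3^{2} - 16 = 9 - 16 = -7$)
$O - 89 E{\left(9 \right)} = -7 - -1068 = -7 + 1068 = 1061$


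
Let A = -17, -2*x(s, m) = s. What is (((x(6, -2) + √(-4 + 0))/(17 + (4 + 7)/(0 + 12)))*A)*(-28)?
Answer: -17136/215 + 11424*I/215 ≈ -79.702 + 53.135*I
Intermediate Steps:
x(s, m) = -s/2
(((x(6, -2) + √(-4 + 0))/(17 + (4 + 7)/(0 + 12)))*A)*(-28) = (((-½*6 + √(-4 + 0))/(17 + (4 + 7)/(0 + 12)))*(-17))*(-28) = (((-3 + √(-4))/(17 + 11/12))*(-17))*(-28) = (((-3 + 2*I)/(17 + 11*(1/12)))*(-17))*(-28) = (((-3 + 2*I)/(17 + 11/12))*(-17))*(-28) = (((-3 + 2*I)/(215/12))*(-17))*(-28) = (((-3 + 2*I)*(12/215))*(-17))*(-28) = ((-36/215 + 24*I/215)*(-17))*(-28) = (612/215 - 408*I/215)*(-28) = -17136/215 + 11424*I/215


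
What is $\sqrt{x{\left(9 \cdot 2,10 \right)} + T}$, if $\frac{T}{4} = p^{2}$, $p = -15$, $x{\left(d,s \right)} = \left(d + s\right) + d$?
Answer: $\sqrt{946} \approx 30.757$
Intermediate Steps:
$x{\left(d,s \right)} = s + 2 d$
$T = 900$ ($T = 4 \left(-15\right)^{2} = 4 \cdot 225 = 900$)
$\sqrt{x{\left(9 \cdot 2,10 \right)} + T} = \sqrt{\left(10 + 2 \cdot 9 \cdot 2\right) + 900} = \sqrt{\left(10 + 2 \cdot 18\right) + 900} = \sqrt{\left(10 + 36\right) + 900} = \sqrt{46 + 900} = \sqrt{946}$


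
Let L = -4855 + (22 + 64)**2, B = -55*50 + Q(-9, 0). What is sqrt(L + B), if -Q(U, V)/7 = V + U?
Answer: I*sqrt(146) ≈ 12.083*I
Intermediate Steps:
Q(U, V) = -7*U - 7*V (Q(U, V) = -7*(V + U) = -7*(U + V) = -7*U - 7*V)
B = -2687 (B = -55*50 + (-7*(-9) - 7*0) = -2750 + (63 + 0) = -2750 + 63 = -2687)
L = 2541 (L = -4855 + 86**2 = -4855 + 7396 = 2541)
sqrt(L + B) = sqrt(2541 - 2687) = sqrt(-146) = I*sqrt(146)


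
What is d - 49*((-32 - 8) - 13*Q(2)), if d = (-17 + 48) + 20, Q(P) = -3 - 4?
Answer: -2448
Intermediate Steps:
Q(P) = -7
d = 51 (d = 31 + 20 = 51)
d - 49*((-32 - 8) - 13*Q(2)) = 51 - 49*((-32 - 8) - 13*(-7)) = 51 - 49*(-40 + 91) = 51 - 49*51 = 51 - 2499 = -2448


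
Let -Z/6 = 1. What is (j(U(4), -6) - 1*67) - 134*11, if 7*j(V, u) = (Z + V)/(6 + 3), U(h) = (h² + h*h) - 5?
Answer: -4622/3 ≈ -1540.7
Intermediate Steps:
Z = -6 (Z = -6*1 = -6)
U(h) = -5 + 2*h² (U(h) = (h² + h²) - 5 = 2*h² - 5 = -5 + 2*h²)
j(V, u) = -2/21 + V/63 (j(V, u) = ((-6 + V)/(6 + 3))/7 = ((-6 + V)/9)/7 = ((-6 + V)*(⅑))/7 = (-⅔ + V/9)/7 = -2/21 + V/63)
(j(U(4), -6) - 1*67) - 134*11 = ((-2/21 + (-5 + 2*4²)/63) - 1*67) - 134*11 = ((-2/21 + (-5 + 2*16)/63) - 67) - 1474 = ((-2/21 + (-5 + 32)/63) - 67) - 1474 = ((-2/21 + (1/63)*27) - 67) - 1474 = ((-2/21 + 3/7) - 67) - 1474 = (⅓ - 67) - 1474 = -200/3 - 1474 = -4622/3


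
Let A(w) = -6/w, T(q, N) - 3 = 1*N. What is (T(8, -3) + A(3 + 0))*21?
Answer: -42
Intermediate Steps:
T(q, N) = 3 + N (T(q, N) = 3 + 1*N = 3 + N)
(T(8, -3) + A(3 + 0))*21 = ((3 - 3) - 6/(3 + 0))*21 = (0 - 6/3)*21 = (0 - 6*⅓)*21 = (0 - 2)*21 = -2*21 = -42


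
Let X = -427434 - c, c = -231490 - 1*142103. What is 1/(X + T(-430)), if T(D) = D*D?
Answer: 1/131059 ≈ 7.6302e-6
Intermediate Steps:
c = -373593 (c = -231490 - 142103 = -373593)
T(D) = D²
X = -53841 (X = -427434 - 1*(-373593) = -427434 + 373593 = -53841)
1/(X + T(-430)) = 1/(-53841 + (-430)²) = 1/(-53841 + 184900) = 1/131059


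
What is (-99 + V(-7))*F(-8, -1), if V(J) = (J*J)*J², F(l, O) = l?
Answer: -18416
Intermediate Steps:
V(J) = J⁴ (V(J) = J²*J² = J⁴)
(-99 + V(-7))*F(-8, -1) = (-99 + (-7)⁴)*(-8) = (-99 + 2401)*(-8) = 2302*(-8) = -18416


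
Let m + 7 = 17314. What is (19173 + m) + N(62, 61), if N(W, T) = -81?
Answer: 36399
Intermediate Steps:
m = 17307 (m = -7 + 17314 = 17307)
(19173 + m) + N(62, 61) = (19173 + 17307) - 81 = 36480 - 81 = 36399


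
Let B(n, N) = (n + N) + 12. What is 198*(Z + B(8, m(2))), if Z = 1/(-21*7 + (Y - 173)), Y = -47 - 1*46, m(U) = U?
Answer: 1798830/413 ≈ 4355.5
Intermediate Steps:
Y = -93 (Y = -47 - 46 = -93)
B(n, N) = 12 + N + n (B(n, N) = (N + n) + 12 = 12 + N + n)
Z = -1/413 (Z = 1/(-21*7 + (-93 - 173)) = 1/(-147 - 266) = 1/(-413) = -1/413 ≈ -0.0024213)
198*(Z + B(8, m(2))) = 198*(-1/413 + (12 + 2 + 8)) = 198*(-1/413 + 22) = 198*(9085/413) = 1798830/413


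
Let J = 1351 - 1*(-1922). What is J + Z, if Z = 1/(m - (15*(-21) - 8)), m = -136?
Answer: 612052/187 ≈ 3273.0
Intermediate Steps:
J = 3273 (J = 1351 + 1922 = 3273)
Z = 1/187 (Z = 1/(-136 - (15*(-21) - 8)) = 1/(-136 - (-315 - 8)) = 1/(-136 - 1*(-323)) = 1/(-136 + 323) = 1/187 ≈ 0.0053476)
J + Z = 3273 + 1/187 = 612052/187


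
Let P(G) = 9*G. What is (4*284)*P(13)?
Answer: 132912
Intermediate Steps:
(4*284)*P(13) = (4*284)*(9*13) = 1136*117 = 132912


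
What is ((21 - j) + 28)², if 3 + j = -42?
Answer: 8836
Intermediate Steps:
j = -45 (j = -3 - 42 = -45)
((21 - j) + 28)² = ((21 - 1*(-45)) + 28)² = ((21 + 45) + 28)² = (66 + 28)² = 94² = 8836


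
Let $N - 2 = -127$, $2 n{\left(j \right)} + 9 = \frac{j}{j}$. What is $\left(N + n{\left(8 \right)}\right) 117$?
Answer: $-15093$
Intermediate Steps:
$n{\left(j \right)} = -4$ ($n{\left(j \right)} = - \frac{9}{2} + \frac{j \frac{1}{j}}{2} = - \frac{9}{2} + \frac{1}{2} \cdot 1 = - \frac{9}{2} + \frac{1}{2} = -4$)
$N = -125$ ($N = 2 - 127 = -125$)
$\left(N + n{\left(8 \right)}\right) 117 = \left(-125 - 4\right) 117 = \left(-129\right) 117 = -15093$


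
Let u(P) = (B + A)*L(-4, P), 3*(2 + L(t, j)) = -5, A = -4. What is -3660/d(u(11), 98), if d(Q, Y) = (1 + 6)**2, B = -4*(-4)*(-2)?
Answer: -3660/49 ≈ -74.694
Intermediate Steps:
L(t, j) = -11/3 (L(t, j) = -2 + (1/3)*(-5) = -2 - 5/3 = -11/3)
B = -32 (B = 16*(-2) = -32)
u(P) = 132 (u(P) = (-32 - 4)*(-11/3) = -36*(-11/3) = 132)
d(Q, Y) = 49 (d(Q, Y) = 7**2 = 49)
-3660/d(u(11), 98) = -3660/49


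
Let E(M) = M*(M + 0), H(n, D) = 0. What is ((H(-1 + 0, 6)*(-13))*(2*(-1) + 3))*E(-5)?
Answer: 0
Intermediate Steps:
E(M) = M² (E(M) = M*M = M²)
((H(-1 + 0, 6)*(-13))*(2*(-1) + 3))*E(-5) = ((0*(-13))*(2*(-1) + 3))*(-5)² = (0*(-2 + 3))*25 = (0*1)*25 = 0*25 = 0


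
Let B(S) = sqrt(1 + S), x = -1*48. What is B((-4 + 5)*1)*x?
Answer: -48*sqrt(2) ≈ -67.882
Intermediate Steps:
x = -48
B((-4 + 5)*1)*x = sqrt(1 + (-4 + 5)*1)*(-48) = sqrt(1 + 1*1)*(-48) = sqrt(1 + 1)*(-48) = sqrt(2)*(-48) = -48*sqrt(2)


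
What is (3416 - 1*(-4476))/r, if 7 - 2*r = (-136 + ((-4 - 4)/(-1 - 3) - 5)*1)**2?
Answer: -7892/9657 ≈ -0.81723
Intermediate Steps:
r = -9657 (r = 7/2 - (-136 + ((-4 - 4)/(-1 - 3) - 5)*1)**2/2 = 7/2 - (-136 + (-8/(-4) - 5)*1)**2/2 = 7/2 - (-136 + (-8*(-1/4) - 5)*1)**2/2 = 7/2 - (-136 + (2 - 5)*1)**2/2 = 7/2 - (-136 - 3*1)**2/2 = 7/2 - (-136 - 3)**2/2 = 7/2 - 1/2*(-139)**2 = 7/2 - 1/2*19321 = 7/2 - 19321/2 = -9657)
(3416 - 1*(-4476))/r = (3416 - 1*(-4476))/(-9657) = (3416 + 4476)*(-1/9657) = 7892*(-1/9657) = -7892/9657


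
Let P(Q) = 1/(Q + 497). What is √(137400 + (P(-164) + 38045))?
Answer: √2161657882/111 ≈ 418.86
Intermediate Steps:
P(Q) = 1/(497 + Q)
√(137400 + (P(-164) + 38045)) = √(137400 + (1/(497 - 164) + 38045)) = √(137400 + (1/333 + 38045)) = √(137400 + 12668986/333) = √(58423186/333) = √2161657882/111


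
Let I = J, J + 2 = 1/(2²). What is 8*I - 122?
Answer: -136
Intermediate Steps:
J = -7/4 (J = -2 + 1/(2²) = -2 + 1/4 = -2 + ¼ = -7/4 ≈ -1.7500)
I = -7/4 ≈ -1.7500
8*I - 122 = 8*(-7/4) - 122 = -14 - 122 = -136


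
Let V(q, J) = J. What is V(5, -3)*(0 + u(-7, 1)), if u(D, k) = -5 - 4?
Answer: 27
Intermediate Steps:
u(D, k) = -9
V(5, -3)*(0 + u(-7, 1)) = -3*(0 - 9) = -3*(-9) = 27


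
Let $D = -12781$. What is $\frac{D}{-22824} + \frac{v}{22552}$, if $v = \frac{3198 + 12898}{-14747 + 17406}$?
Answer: $\frac{95848731989}{171082336104} \approx 0.56025$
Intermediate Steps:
$v = \frac{16096}{2659} \approx 6.0534$
$\frac{D}{-22824} + \frac{v}{22552} = - \frac{12781}{-22824} + \frac{16096}{2659 \cdot 22552} = \left(-12781\right) \left(- \frac{1}{22824}\right) + \frac{16096}{2659} \cdot \frac{1}{22552} = \frac{12781}{22824} + \frac{2012}{7495721} = \frac{95848731989}{171082336104}$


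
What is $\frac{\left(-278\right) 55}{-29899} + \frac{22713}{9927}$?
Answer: $\frac{276959939}{98935791} \approx 2.7994$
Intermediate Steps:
$\frac{\left(-278\right) 55}{-29899} + \frac{22713}{9927} = \left(-15290\right) \left(- \frac{1}{29899}\right) + 22713 \cdot \frac{1}{9927} = \frac{15290}{29899} + \frac{7571}{3309} = \frac{276959939}{98935791}$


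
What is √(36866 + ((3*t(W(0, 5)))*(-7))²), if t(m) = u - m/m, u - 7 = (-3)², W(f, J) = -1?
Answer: √136091 ≈ 368.91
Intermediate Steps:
u = 16 (u = 7 + (-3)² = 7 + 9 = 16)
t(m) = 15 (t(m) = 16 - m/m = 16 - 1*1 = 16 - 1 = 15)
√(36866 + ((3*t(W(0, 5)))*(-7))²) = √(36866 + ((3*15)*(-7))²) = √(36866 + (45*(-7))²) = √(36866 + (-315)²) = √(36866 + 99225) = √136091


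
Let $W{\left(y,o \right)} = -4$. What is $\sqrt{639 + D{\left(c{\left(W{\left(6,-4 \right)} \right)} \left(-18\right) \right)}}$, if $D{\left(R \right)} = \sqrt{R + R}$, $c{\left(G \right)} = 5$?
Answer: $\sqrt{639 + 6 i \sqrt{5}} \approx 25.28 + 0.2654 i$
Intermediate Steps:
$D{\left(R \right)} = \sqrt{2} \sqrt{R}$ ($D{\left(R \right)} = \sqrt{2 R} = \sqrt{2} \sqrt{R}$)
$\sqrt{639 + D{\left(c{\left(W{\left(6,-4 \right)} \right)} \left(-18\right) \right)}} = \sqrt{639 + \sqrt{2} \sqrt{5 \left(-18\right)}} = \sqrt{639 + \sqrt{2} \sqrt{-90}} = \sqrt{639 + \sqrt{2} \cdot 3 i \sqrt{10}} = \sqrt{639 + 6 i \sqrt{5}}$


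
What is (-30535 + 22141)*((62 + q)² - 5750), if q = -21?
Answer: 34155186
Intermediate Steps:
(-30535 + 22141)*((62 + q)² - 5750) = (-30535 + 22141)*((62 - 21)² - 5750) = -8394*(41² - 5750) = -8394*(1681 - 5750) = -8394*(-4069) = 34155186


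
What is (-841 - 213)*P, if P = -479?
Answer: 504866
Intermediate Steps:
(-841 - 213)*P = (-841 - 213)*(-479) = -1054*(-479) = 504866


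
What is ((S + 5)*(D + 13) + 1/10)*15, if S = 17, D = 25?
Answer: 25083/2 ≈ 12542.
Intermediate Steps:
((S + 5)*(D + 13) + 1/10)*15 = ((17 + 5)*(25 + 13) + 1/10)*15 = (22*38 + ⅒)*15 = (836 + ⅒)*15 = (8361/10)*15 = 25083/2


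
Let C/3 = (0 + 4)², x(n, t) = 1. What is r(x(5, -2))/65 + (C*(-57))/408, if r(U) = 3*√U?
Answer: -7359/1105 ≈ -6.6597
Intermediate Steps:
C = 48 (C = 3*(0 + 4)² = 3*4² = 3*16 = 48)
r(x(5, -2))/65 + (C*(-57))/408 = (3*√1)/65 + (48*(-57))/408 = (3*1)*(1/65) - 2736*1/408 = 3*(1/65) - 114/17 = 3/65 - 114/17 = -7359/1105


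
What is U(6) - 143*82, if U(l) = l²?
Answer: -11690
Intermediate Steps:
U(6) - 143*82 = 6² - 143*82 = 36 - 11726 = -11690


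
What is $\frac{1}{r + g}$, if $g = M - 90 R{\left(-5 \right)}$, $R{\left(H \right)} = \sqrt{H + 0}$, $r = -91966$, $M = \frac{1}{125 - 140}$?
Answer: $- \frac{20692365}{1903004531581} + \frac{20250 i \sqrt{5}}{1903004531581} \approx -1.0874 \cdot 10^{-5} + 2.3794 \cdot 10^{-8} i$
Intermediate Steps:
$M = - \frac{1}{15}$ ($M = \frac{1}{-15} = - \frac{1}{15} \approx -0.066667$)
$R{\left(H \right)} = \sqrt{H}$
$g = - \frac{1}{15} - 90 i \sqrt{5}$ ($g = - \frac{1}{15} - 90 \sqrt{-5} = - \frac{1}{15} - 90 i \sqrt{5} \approx -0.066667 - 201.25 i$)
$\frac{1}{r + g} = \frac{1}{-91966 - \left(\frac{1}{15} + 90 i \sqrt{5}\right)} = \frac{1}{- \frac{1379491}{15} - 90 i \sqrt{5}}$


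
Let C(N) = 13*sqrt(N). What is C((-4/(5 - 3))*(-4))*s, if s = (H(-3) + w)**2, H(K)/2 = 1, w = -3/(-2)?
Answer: 637*sqrt(2)/2 ≈ 450.43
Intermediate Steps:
w = 3/2 (w = -3*(-1/2) = 3/2 ≈ 1.5000)
H(K) = 2 (H(K) = 2*1 = 2)
s = 49/4 (s = (2 + 3/2)**2 = (7/2)**2 = 49/4 ≈ 12.250)
C((-4/(5 - 3))*(-4))*s = (13*sqrt((-4/(5 - 3))*(-4)))*(49/4) = (13*sqrt((-4/2)*(-4)))*(49/4) = (13*sqrt(((1/2)*(-4))*(-4)))*(49/4) = (13*sqrt(-2*(-4)))*(49/4) = (13*sqrt(8))*(49/4) = (13*(2*sqrt(2)))*(49/4) = (26*sqrt(2))*(49/4) = 637*sqrt(2)/2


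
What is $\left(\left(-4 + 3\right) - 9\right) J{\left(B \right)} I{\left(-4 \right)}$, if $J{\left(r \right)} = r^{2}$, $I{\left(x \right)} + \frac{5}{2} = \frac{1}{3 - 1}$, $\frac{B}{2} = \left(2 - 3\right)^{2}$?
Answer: $80$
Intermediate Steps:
$B = 2$ ($B = 2 \left(2 - 3\right)^{2} = 2 \left(-1\right)^{2} = 2 \cdot 1 = 2$)
$I{\left(x \right)} = -2$ ($I{\left(x \right)} = - \frac{5}{2} + \frac{1}{3 - 1} = - \frac{5}{2} + \frac{1}{2} = -2$)
$\left(\left(-4 + 3\right) - 9\right) J{\left(B \right)} I{\left(-4 \right)} = \left(\left(-4 + 3\right) - 9\right) 2^{2} \left(-2\right) = \left(-1 - 9\right) 4 \left(-2\right) = \left(-10\right) 4 \left(-2\right) = \left(-40\right) \left(-2\right) = 80$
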